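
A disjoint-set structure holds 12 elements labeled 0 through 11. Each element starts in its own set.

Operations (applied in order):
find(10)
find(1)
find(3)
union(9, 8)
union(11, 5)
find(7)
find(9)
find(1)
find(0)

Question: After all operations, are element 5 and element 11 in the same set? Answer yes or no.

Step 1: find(10) -> no change; set of 10 is {10}
Step 2: find(1) -> no change; set of 1 is {1}
Step 3: find(3) -> no change; set of 3 is {3}
Step 4: union(9, 8) -> merged; set of 9 now {8, 9}
Step 5: union(11, 5) -> merged; set of 11 now {5, 11}
Step 6: find(7) -> no change; set of 7 is {7}
Step 7: find(9) -> no change; set of 9 is {8, 9}
Step 8: find(1) -> no change; set of 1 is {1}
Step 9: find(0) -> no change; set of 0 is {0}
Set of 5: {5, 11}; 11 is a member.

Answer: yes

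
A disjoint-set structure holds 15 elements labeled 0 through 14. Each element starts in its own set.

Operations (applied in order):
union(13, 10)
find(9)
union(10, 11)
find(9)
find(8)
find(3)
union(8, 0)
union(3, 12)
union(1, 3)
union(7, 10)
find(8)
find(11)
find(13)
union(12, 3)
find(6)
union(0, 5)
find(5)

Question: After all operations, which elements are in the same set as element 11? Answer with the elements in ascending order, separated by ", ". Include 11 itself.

Answer: 7, 10, 11, 13

Derivation:
Step 1: union(13, 10) -> merged; set of 13 now {10, 13}
Step 2: find(9) -> no change; set of 9 is {9}
Step 3: union(10, 11) -> merged; set of 10 now {10, 11, 13}
Step 4: find(9) -> no change; set of 9 is {9}
Step 5: find(8) -> no change; set of 8 is {8}
Step 6: find(3) -> no change; set of 3 is {3}
Step 7: union(8, 0) -> merged; set of 8 now {0, 8}
Step 8: union(3, 12) -> merged; set of 3 now {3, 12}
Step 9: union(1, 3) -> merged; set of 1 now {1, 3, 12}
Step 10: union(7, 10) -> merged; set of 7 now {7, 10, 11, 13}
Step 11: find(8) -> no change; set of 8 is {0, 8}
Step 12: find(11) -> no change; set of 11 is {7, 10, 11, 13}
Step 13: find(13) -> no change; set of 13 is {7, 10, 11, 13}
Step 14: union(12, 3) -> already same set; set of 12 now {1, 3, 12}
Step 15: find(6) -> no change; set of 6 is {6}
Step 16: union(0, 5) -> merged; set of 0 now {0, 5, 8}
Step 17: find(5) -> no change; set of 5 is {0, 5, 8}
Component of 11: {7, 10, 11, 13}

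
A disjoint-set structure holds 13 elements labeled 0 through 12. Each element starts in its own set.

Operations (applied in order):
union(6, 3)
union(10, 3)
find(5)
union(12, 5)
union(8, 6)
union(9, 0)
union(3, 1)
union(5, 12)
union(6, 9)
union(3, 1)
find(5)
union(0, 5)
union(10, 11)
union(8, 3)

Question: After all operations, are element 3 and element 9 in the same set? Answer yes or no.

Step 1: union(6, 3) -> merged; set of 6 now {3, 6}
Step 2: union(10, 3) -> merged; set of 10 now {3, 6, 10}
Step 3: find(5) -> no change; set of 5 is {5}
Step 4: union(12, 5) -> merged; set of 12 now {5, 12}
Step 5: union(8, 6) -> merged; set of 8 now {3, 6, 8, 10}
Step 6: union(9, 0) -> merged; set of 9 now {0, 9}
Step 7: union(3, 1) -> merged; set of 3 now {1, 3, 6, 8, 10}
Step 8: union(5, 12) -> already same set; set of 5 now {5, 12}
Step 9: union(6, 9) -> merged; set of 6 now {0, 1, 3, 6, 8, 9, 10}
Step 10: union(3, 1) -> already same set; set of 3 now {0, 1, 3, 6, 8, 9, 10}
Step 11: find(5) -> no change; set of 5 is {5, 12}
Step 12: union(0, 5) -> merged; set of 0 now {0, 1, 3, 5, 6, 8, 9, 10, 12}
Step 13: union(10, 11) -> merged; set of 10 now {0, 1, 3, 5, 6, 8, 9, 10, 11, 12}
Step 14: union(8, 3) -> already same set; set of 8 now {0, 1, 3, 5, 6, 8, 9, 10, 11, 12}
Set of 3: {0, 1, 3, 5, 6, 8, 9, 10, 11, 12}; 9 is a member.

Answer: yes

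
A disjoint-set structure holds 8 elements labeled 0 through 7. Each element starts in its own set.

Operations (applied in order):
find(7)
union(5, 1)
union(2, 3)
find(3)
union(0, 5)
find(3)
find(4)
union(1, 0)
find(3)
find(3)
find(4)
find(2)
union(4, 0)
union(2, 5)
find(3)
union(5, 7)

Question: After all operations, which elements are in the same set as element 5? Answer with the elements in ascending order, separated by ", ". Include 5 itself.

Answer: 0, 1, 2, 3, 4, 5, 7

Derivation:
Step 1: find(7) -> no change; set of 7 is {7}
Step 2: union(5, 1) -> merged; set of 5 now {1, 5}
Step 3: union(2, 3) -> merged; set of 2 now {2, 3}
Step 4: find(3) -> no change; set of 3 is {2, 3}
Step 5: union(0, 5) -> merged; set of 0 now {0, 1, 5}
Step 6: find(3) -> no change; set of 3 is {2, 3}
Step 7: find(4) -> no change; set of 4 is {4}
Step 8: union(1, 0) -> already same set; set of 1 now {0, 1, 5}
Step 9: find(3) -> no change; set of 3 is {2, 3}
Step 10: find(3) -> no change; set of 3 is {2, 3}
Step 11: find(4) -> no change; set of 4 is {4}
Step 12: find(2) -> no change; set of 2 is {2, 3}
Step 13: union(4, 0) -> merged; set of 4 now {0, 1, 4, 5}
Step 14: union(2, 5) -> merged; set of 2 now {0, 1, 2, 3, 4, 5}
Step 15: find(3) -> no change; set of 3 is {0, 1, 2, 3, 4, 5}
Step 16: union(5, 7) -> merged; set of 5 now {0, 1, 2, 3, 4, 5, 7}
Component of 5: {0, 1, 2, 3, 4, 5, 7}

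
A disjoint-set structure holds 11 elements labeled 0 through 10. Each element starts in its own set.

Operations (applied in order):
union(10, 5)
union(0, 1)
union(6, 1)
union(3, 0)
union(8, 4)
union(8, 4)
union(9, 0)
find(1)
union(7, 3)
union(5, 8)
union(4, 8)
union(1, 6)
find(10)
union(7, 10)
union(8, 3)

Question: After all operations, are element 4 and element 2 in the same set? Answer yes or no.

Step 1: union(10, 5) -> merged; set of 10 now {5, 10}
Step 2: union(0, 1) -> merged; set of 0 now {0, 1}
Step 3: union(6, 1) -> merged; set of 6 now {0, 1, 6}
Step 4: union(3, 0) -> merged; set of 3 now {0, 1, 3, 6}
Step 5: union(8, 4) -> merged; set of 8 now {4, 8}
Step 6: union(8, 4) -> already same set; set of 8 now {4, 8}
Step 7: union(9, 0) -> merged; set of 9 now {0, 1, 3, 6, 9}
Step 8: find(1) -> no change; set of 1 is {0, 1, 3, 6, 9}
Step 9: union(7, 3) -> merged; set of 7 now {0, 1, 3, 6, 7, 9}
Step 10: union(5, 8) -> merged; set of 5 now {4, 5, 8, 10}
Step 11: union(4, 8) -> already same set; set of 4 now {4, 5, 8, 10}
Step 12: union(1, 6) -> already same set; set of 1 now {0, 1, 3, 6, 7, 9}
Step 13: find(10) -> no change; set of 10 is {4, 5, 8, 10}
Step 14: union(7, 10) -> merged; set of 7 now {0, 1, 3, 4, 5, 6, 7, 8, 9, 10}
Step 15: union(8, 3) -> already same set; set of 8 now {0, 1, 3, 4, 5, 6, 7, 8, 9, 10}
Set of 4: {0, 1, 3, 4, 5, 6, 7, 8, 9, 10}; 2 is not a member.

Answer: no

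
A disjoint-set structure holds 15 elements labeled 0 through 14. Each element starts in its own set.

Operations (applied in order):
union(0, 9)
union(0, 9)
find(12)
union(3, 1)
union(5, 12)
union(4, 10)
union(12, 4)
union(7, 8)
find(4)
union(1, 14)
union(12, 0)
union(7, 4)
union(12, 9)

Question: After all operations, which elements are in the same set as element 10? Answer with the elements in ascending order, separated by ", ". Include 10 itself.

Answer: 0, 4, 5, 7, 8, 9, 10, 12

Derivation:
Step 1: union(0, 9) -> merged; set of 0 now {0, 9}
Step 2: union(0, 9) -> already same set; set of 0 now {0, 9}
Step 3: find(12) -> no change; set of 12 is {12}
Step 4: union(3, 1) -> merged; set of 3 now {1, 3}
Step 5: union(5, 12) -> merged; set of 5 now {5, 12}
Step 6: union(4, 10) -> merged; set of 4 now {4, 10}
Step 7: union(12, 4) -> merged; set of 12 now {4, 5, 10, 12}
Step 8: union(7, 8) -> merged; set of 7 now {7, 8}
Step 9: find(4) -> no change; set of 4 is {4, 5, 10, 12}
Step 10: union(1, 14) -> merged; set of 1 now {1, 3, 14}
Step 11: union(12, 0) -> merged; set of 12 now {0, 4, 5, 9, 10, 12}
Step 12: union(7, 4) -> merged; set of 7 now {0, 4, 5, 7, 8, 9, 10, 12}
Step 13: union(12, 9) -> already same set; set of 12 now {0, 4, 5, 7, 8, 9, 10, 12}
Component of 10: {0, 4, 5, 7, 8, 9, 10, 12}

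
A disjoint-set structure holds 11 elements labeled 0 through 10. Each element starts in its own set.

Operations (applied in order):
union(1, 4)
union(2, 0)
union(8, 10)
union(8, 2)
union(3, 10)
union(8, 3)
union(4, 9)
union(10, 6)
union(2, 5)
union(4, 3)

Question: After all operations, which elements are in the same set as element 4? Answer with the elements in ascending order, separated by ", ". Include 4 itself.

Answer: 0, 1, 2, 3, 4, 5, 6, 8, 9, 10

Derivation:
Step 1: union(1, 4) -> merged; set of 1 now {1, 4}
Step 2: union(2, 0) -> merged; set of 2 now {0, 2}
Step 3: union(8, 10) -> merged; set of 8 now {8, 10}
Step 4: union(8, 2) -> merged; set of 8 now {0, 2, 8, 10}
Step 5: union(3, 10) -> merged; set of 3 now {0, 2, 3, 8, 10}
Step 6: union(8, 3) -> already same set; set of 8 now {0, 2, 3, 8, 10}
Step 7: union(4, 9) -> merged; set of 4 now {1, 4, 9}
Step 8: union(10, 6) -> merged; set of 10 now {0, 2, 3, 6, 8, 10}
Step 9: union(2, 5) -> merged; set of 2 now {0, 2, 3, 5, 6, 8, 10}
Step 10: union(4, 3) -> merged; set of 4 now {0, 1, 2, 3, 4, 5, 6, 8, 9, 10}
Component of 4: {0, 1, 2, 3, 4, 5, 6, 8, 9, 10}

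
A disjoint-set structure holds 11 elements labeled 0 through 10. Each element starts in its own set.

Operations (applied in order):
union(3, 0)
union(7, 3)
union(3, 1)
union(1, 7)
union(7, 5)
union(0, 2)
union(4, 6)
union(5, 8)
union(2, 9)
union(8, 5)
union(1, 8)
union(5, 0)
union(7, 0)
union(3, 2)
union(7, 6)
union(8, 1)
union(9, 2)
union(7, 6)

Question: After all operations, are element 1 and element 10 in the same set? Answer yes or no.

Answer: no

Derivation:
Step 1: union(3, 0) -> merged; set of 3 now {0, 3}
Step 2: union(7, 3) -> merged; set of 7 now {0, 3, 7}
Step 3: union(3, 1) -> merged; set of 3 now {0, 1, 3, 7}
Step 4: union(1, 7) -> already same set; set of 1 now {0, 1, 3, 7}
Step 5: union(7, 5) -> merged; set of 7 now {0, 1, 3, 5, 7}
Step 6: union(0, 2) -> merged; set of 0 now {0, 1, 2, 3, 5, 7}
Step 7: union(4, 6) -> merged; set of 4 now {4, 6}
Step 8: union(5, 8) -> merged; set of 5 now {0, 1, 2, 3, 5, 7, 8}
Step 9: union(2, 9) -> merged; set of 2 now {0, 1, 2, 3, 5, 7, 8, 9}
Step 10: union(8, 5) -> already same set; set of 8 now {0, 1, 2, 3, 5, 7, 8, 9}
Step 11: union(1, 8) -> already same set; set of 1 now {0, 1, 2, 3, 5, 7, 8, 9}
Step 12: union(5, 0) -> already same set; set of 5 now {0, 1, 2, 3, 5, 7, 8, 9}
Step 13: union(7, 0) -> already same set; set of 7 now {0, 1, 2, 3, 5, 7, 8, 9}
Step 14: union(3, 2) -> already same set; set of 3 now {0, 1, 2, 3, 5, 7, 8, 9}
Step 15: union(7, 6) -> merged; set of 7 now {0, 1, 2, 3, 4, 5, 6, 7, 8, 9}
Step 16: union(8, 1) -> already same set; set of 8 now {0, 1, 2, 3, 4, 5, 6, 7, 8, 9}
Step 17: union(9, 2) -> already same set; set of 9 now {0, 1, 2, 3, 4, 5, 6, 7, 8, 9}
Step 18: union(7, 6) -> already same set; set of 7 now {0, 1, 2, 3, 4, 5, 6, 7, 8, 9}
Set of 1: {0, 1, 2, 3, 4, 5, 6, 7, 8, 9}; 10 is not a member.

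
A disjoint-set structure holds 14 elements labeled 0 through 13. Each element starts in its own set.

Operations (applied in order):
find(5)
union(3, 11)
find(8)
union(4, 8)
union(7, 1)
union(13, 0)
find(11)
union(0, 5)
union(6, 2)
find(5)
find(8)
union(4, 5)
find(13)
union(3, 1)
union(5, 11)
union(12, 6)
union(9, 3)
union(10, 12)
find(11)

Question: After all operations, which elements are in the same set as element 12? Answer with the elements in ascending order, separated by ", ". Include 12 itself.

Step 1: find(5) -> no change; set of 5 is {5}
Step 2: union(3, 11) -> merged; set of 3 now {3, 11}
Step 3: find(8) -> no change; set of 8 is {8}
Step 4: union(4, 8) -> merged; set of 4 now {4, 8}
Step 5: union(7, 1) -> merged; set of 7 now {1, 7}
Step 6: union(13, 0) -> merged; set of 13 now {0, 13}
Step 7: find(11) -> no change; set of 11 is {3, 11}
Step 8: union(0, 5) -> merged; set of 0 now {0, 5, 13}
Step 9: union(6, 2) -> merged; set of 6 now {2, 6}
Step 10: find(5) -> no change; set of 5 is {0, 5, 13}
Step 11: find(8) -> no change; set of 8 is {4, 8}
Step 12: union(4, 5) -> merged; set of 4 now {0, 4, 5, 8, 13}
Step 13: find(13) -> no change; set of 13 is {0, 4, 5, 8, 13}
Step 14: union(3, 1) -> merged; set of 3 now {1, 3, 7, 11}
Step 15: union(5, 11) -> merged; set of 5 now {0, 1, 3, 4, 5, 7, 8, 11, 13}
Step 16: union(12, 6) -> merged; set of 12 now {2, 6, 12}
Step 17: union(9, 3) -> merged; set of 9 now {0, 1, 3, 4, 5, 7, 8, 9, 11, 13}
Step 18: union(10, 12) -> merged; set of 10 now {2, 6, 10, 12}
Step 19: find(11) -> no change; set of 11 is {0, 1, 3, 4, 5, 7, 8, 9, 11, 13}
Component of 12: {2, 6, 10, 12}

Answer: 2, 6, 10, 12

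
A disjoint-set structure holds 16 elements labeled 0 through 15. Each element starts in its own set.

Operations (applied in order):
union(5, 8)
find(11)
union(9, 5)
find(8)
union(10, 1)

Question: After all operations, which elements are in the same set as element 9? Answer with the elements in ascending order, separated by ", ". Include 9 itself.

Answer: 5, 8, 9

Derivation:
Step 1: union(5, 8) -> merged; set of 5 now {5, 8}
Step 2: find(11) -> no change; set of 11 is {11}
Step 3: union(9, 5) -> merged; set of 9 now {5, 8, 9}
Step 4: find(8) -> no change; set of 8 is {5, 8, 9}
Step 5: union(10, 1) -> merged; set of 10 now {1, 10}
Component of 9: {5, 8, 9}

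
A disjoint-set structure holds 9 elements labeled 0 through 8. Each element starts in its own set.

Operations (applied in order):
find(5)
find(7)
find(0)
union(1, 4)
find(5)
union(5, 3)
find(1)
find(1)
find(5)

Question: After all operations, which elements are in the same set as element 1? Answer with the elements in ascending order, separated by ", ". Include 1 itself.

Answer: 1, 4

Derivation:
Step 1: find(5) -> no change; set of 5 is {5}
Step 2: find(7) -> no change; set of 7 is {7}
Step 3: find(0) -> no change; set of 0 is {0}
Step 4: union(1, 4) -> merged; set of 1 now {1, 4}
Step 5: find(5) -> no change; set of 5 is {5}
Step 6: union(5, 3) -> merged; set of 5 now {3, 5}
Step 7: find(1) -> no change; set of 1 is {1, 4}
Step 8: find(1) -> no change; set of 1 is {1, 4}
Step 9: find(5) -> no change; set of 5 is {3, 5}
Component of 1: {1, 4}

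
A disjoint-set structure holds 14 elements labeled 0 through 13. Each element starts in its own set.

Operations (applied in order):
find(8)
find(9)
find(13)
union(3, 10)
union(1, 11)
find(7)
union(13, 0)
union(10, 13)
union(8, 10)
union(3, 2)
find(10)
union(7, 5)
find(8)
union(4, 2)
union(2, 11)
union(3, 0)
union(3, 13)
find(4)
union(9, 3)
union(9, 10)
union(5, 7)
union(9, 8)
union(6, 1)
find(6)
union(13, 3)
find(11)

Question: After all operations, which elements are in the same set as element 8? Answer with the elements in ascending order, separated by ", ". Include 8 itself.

Step 1: find(8) -> no change; set of 8 is {8}
Step 2: find(9) -> no change; set of 9 is {9}
Step 3: find(13) -> no change; set of 13 is {13}
Step 4: union(3, 10) -> merged; set of 3 now {3, 10}
Step 5: union(1, 11) -> merged; set of 1 now {1, 11}
Step 6: find(7) -> no change; set of 7 is {7}
Step 7: union(13, 0) -> merged; set of 13 now {0, 13}
Step 8: union(10, 13) -> merged; set of 10 now {0, 3, 10, 13}
Step 9: union(8, 10) -> merged; set of 8 now {0, 3, 8, 10, 13}
Step 10: union(3, 2) -> merged; set of 3 now {0, 2, 3, 8, 10, 13}
Step 11: find(10) -> no change; set of 10 is {0, 2, 3, 8, 10, 13}
Step 12: union(7, 5) -> merged; set of 7 now {5, 7}
Step 13: find(8) -> no change; set of 8 is {0, 2, 3, 8, 10, 13}
Step 14: union(4, 2) -> merged; set of 4 now {0, 2, 3, 4, 8, 10, 13}
Step 15: union(2, 11) -> merged; set of 2 now {0, 1, 2, 3, 4, 8, 10, 11, 13}
Step 16: union(3, 0) -> already same set; set of 3 now {0, 1, 2, 3, 4, 8, 10, 11, 13}
Step 17: union(3, 13) -> already same set; set of 3 now {0, 1, 2, 3, 4, 8, 10, 11, 13}
Step 18: find(4) -> no change; set of 4 is {0, 1, 2, 3, 4, 8, 10, 11, 13}
Step 19: union(9, 3) -> merged; set of 9 now {0, 1, 2, 3, 4, 8, 9, 10, 11, 13}
Step 20: union(9, 10) -> already same set; set of 9 now {0, 1, 2, 3, 4, 8, 9, 10, 11, 13}
Step 21: union(5, 7) -> already same set; set of 5 now {5, 7}
Step 22: union(9, 8) -> already same set; set of 9 now {0, 1, 2, 3, 4, 8, 9, 10, 11, 13}
Step 23: union(6, 1) -> merged; set of 6 now {0, 1, 2, 3, 4, 6, 8, 9, 10, 11, 13}
Step 24: find(6) -> no change; set of 6 is {0, 1, 2, 3, 4, 6, 8, 9, 10, 11, 13}
Step 25: union(13, 3) -> already same set; set of 13 now {0, 1, 2, 3, 4, 6, 8, 9, 10, 11, 13}
Step 26: find(11) -> no change; set of 11 is {0, 1, 2, 3, 4, 6, 8, 9, 10, 11, 13}
Component of 8: {0, 1, 2, 3, 4, 6, 8, 9, 10, 11, 13}

Answer: 0, 1, 2, 3, 4, 6, 8, 9, 10, 11, 13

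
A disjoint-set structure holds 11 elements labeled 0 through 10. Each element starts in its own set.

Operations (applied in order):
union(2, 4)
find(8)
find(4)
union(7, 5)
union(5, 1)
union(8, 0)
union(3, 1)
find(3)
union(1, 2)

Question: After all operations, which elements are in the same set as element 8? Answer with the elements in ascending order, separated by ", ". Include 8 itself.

Step 1: union(2, 4) -> merged; set of 2 now {2, 4}
Step 2: find(8) -> no change; set of 8 is {8}
Step 3: find(4) -> no change; set of 4 is {2, 4}
Step 4: union(7, 5) -> merged; set of 7 now {5, 7}
Step 5: union(5, 1) -> merged; set of 5 now {1, 5, 7}
Step 6: union(8, 0) -> merged; set of 8 now {0, 8}
Step 7: union(3, 1) -> merged; set of 3 now {1, 3, 5, 7}
Step 8: find(3) -> no change; set of 3 is {1, 3, 5, 7}
Step 9: union(1, 2) -> merged; set of 1 now {1, 2, 3, 4, 5, 7}
Component of 8: {0, 8}

Answer: 0, 8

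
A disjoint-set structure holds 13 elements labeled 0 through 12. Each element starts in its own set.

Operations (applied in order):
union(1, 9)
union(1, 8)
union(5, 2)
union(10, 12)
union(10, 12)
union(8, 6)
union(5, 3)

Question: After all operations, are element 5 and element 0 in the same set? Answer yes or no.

Answer: no

Derivation:
Step 1: union(1, 9) -> merged; set of 1 now {1, 9}
Step 2: union(1, 8) -> merged; set of 1 now {1, 8, 9}
Step 3: union(5, 2) -> merged; set of 5 now {2, 5}
Step 4: union(10, 12) -> merged; set of 10 now {10, 12}
Step 5: union(10, 12) -> already same set; set of 10 now {10, 12}
Step 6: union(8, 6) -> merged; set of 8 now {1, 6, 8, 9}
Step 7: union(5, 3) -> merged; set of 5 now {2, 3, 5}
Set of 5: {2, 3, 5}; 0 is not a member.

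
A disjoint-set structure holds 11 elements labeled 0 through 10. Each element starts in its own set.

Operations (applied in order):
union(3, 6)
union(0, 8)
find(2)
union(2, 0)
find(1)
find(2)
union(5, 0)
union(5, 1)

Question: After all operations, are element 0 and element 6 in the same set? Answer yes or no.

Step 1: union(3, 6) -> merged; set of 3 now {3, 6}
Step 2: union(0, 8) -> merged; set of 0 now {0, 8}
Step 3: find(2) -> no change; set of 2 is {2}
Step 4: union(2, 0) -> merged; set of 2 now {0, 2, 8}
Step 5: find(1) -> no change; set of 1 is {1}
Step 6: find(2) -> no change; set of 2 is {0, 2, 8}
Step 7: union(5, 0) -> merged; set of 5 now {0, 2, 5, 8}
Step 8: union(5, 1) -> merged; set of 5 now {0, 1, 2, 5, 8}
Set of 0: {0, 1, 2, 5, 8}; 6 is not a member.

Answer: no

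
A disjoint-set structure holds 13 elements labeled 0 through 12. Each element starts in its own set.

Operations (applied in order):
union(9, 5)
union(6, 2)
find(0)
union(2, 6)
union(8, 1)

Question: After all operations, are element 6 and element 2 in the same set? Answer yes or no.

Answer: yes

Derivation:
Step 1: union(9, 5) -> merged; set of 9 now {5, 9}
Step 2: union(6, 2) -> merged; set of 6 now {2, 6}
Step 3: find(0) -> no change; set of 0 is {0}
Step 4: union(2, 6) -> already same set; set of 2 now {2, 6}
Step 5: union(8, 1) -> merged; set of 8 now {1, 8}
Set of 6: {2, 6}; 2 is a member.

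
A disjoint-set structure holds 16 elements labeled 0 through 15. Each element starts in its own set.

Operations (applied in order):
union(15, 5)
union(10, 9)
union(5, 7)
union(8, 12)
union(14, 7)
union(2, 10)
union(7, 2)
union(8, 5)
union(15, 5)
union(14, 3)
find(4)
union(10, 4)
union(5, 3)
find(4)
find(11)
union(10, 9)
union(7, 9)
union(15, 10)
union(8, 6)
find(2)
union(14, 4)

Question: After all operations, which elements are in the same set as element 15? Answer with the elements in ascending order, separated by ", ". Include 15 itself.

Step 1: union(15, 5) -> merged; set of 15 now {5, 15}
Step 2: union(10, 9) -> merged; set of 10 now {9, 10}
Step 3: union(5, 7) -> merged; set of 5 now {5, 7, 15}
Step 4: union(8, 12) -> merged; set of 8 now {8, 12}
Step 5: union(14, 7) -> merged; set of 14 now {5, 7, 14, 15}
Step 6: union(2, 10) -> merged; set of 2 now {2, 9, 10}
Step 7: union(7, 2) -> merged; set of 7 now {2, 5, 7, 9, 10, 14, 15}
Step 8: union(8, 5) -> merged; set of 8 now {2, 5, 7, 8, 9, 10, 12, 14, 15}
Step 9: union(15, 5) -> already same set; set of 15 now {2, 5, 7, 8, 9, 10, 12, 14, 15}
Step 10: union(14, 3) -> merged; set of 14 now {2, 3, 5, 7, 8, 9, 10, 12, 14, 15}
Step 11: find(4) -> no change; set of 4 is {4}
Step 12: union(10, 4) -> merged; set of 10 now {2, 3, 4, 5, 7, 8, 9, 10, 12, 14, 15}
Step 13: union(5, 3) -> already same set; set of 5 now {2, 3, 4, 5, 7, 8, 9, 10, 12, 14, 15}
Step 14: find(4) -> no change; set of 4 is {2, 3, 4, 5, 7, 8, 9, 10, 12, 14, 15}
Step 15: find(11) -> no change; set of 11 is {11}
Step 16: union(10, 9) -> already same set; set of 10 now {2, 3, 4, 5, 7, 8, 9, 10, 12, 14, 15}
Step 17: union(7, 9) -> already same set; set of 7 now {2, 3, 4, 5, 7, 8, 9, 10, 12, 14, 15}
Step 18: union(15, 10) -> already same set; set of 15 now {2, 3, 4, 5, 7, 8, 9, 10, 12, 14, 15}
Step 19: union(8, 6) -> merged; set of 8 now {2, 3, 4, 5, 6, 7, 8, 9, 10, 12, 14, 15}
Step 20: find(2) -> no change; set of 2 is {2, 3, 4, 5, 6, 7, 8, 9, 10, 12, 14, 15}
Step 21: union(14, 4) -> already same set; set of 14 now {2, 3, 4, 5, 6, 7, 8, 9, 10, 12, 14, 15}
Component of 15: {2, 3, 4, 5, 6, 7, 8, 9, 10, 12, 14, 15}

Answer: 2, 3, 4, 5, 6, 7, 8, 9, 10, 12, 14, 15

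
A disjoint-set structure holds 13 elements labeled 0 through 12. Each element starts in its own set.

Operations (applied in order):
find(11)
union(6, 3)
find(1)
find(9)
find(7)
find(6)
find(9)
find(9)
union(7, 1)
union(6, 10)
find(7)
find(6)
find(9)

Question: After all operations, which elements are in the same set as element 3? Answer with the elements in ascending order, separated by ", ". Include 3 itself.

Step 1: find(11) -> no change; set of 11 is {11}
Step 2: union(6, 3) -> merged; set of 6 now {3, 6}
Step 3: find(1) -> no change; set of 1 is {1}
Step 4: find(9) -> no change; set of 9 is {9}
Step 5: find(7) -> no change; set of 7 is {7}
Step 6: find(6) -> no change; set of 6 is {3, 6}
Step 7: find(9) -> no change; set of 9 is {9}
Step 8: find(9) -> no change; set of 9 is {9}
Step 9: union(7, 1) -> merged; set of 7 now {1, 7}
Step 10: union(6, 10) -> merged; set of 6 now {3, 6, 10}
Step 11: find(7) -> no change; set of 7 is {1, 7}
Step 12: find(6) -> no change; set of 6 is {3, 6, 10}
Step 13: find(9) -> no change; set of 9 is {9}
Component of 3: {3, 6, 10}

Answer: 3, 6, 10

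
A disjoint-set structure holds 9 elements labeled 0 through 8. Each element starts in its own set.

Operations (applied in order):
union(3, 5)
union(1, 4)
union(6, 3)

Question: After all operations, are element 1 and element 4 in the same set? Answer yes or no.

Answer: yes

Derivation:
Step 1: union(3, 5) -> merged; set of 3 now {3, 5}
Step 2: union(1, 4) -> merged; set of 1 now {1, 4}
Step 3: union(6, 3) -> merged; set of 6 now {3, 5, 6}
Set of 1: {1, 4}; 4 is a member.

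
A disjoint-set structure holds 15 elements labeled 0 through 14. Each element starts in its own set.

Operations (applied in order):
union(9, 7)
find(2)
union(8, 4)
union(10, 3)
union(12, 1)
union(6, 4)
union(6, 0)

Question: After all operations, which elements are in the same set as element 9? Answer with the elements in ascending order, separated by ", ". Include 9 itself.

Step 1: union(9, 7) -> merged; set of 9 now {7, 9}
Step 2: find(2) -> no change; set of 2 is {2}
Step 3: union(8, 4) -> merged; set of 8 now {4, 8}
Step 4: union(10, 3) -> merged; set of 10 now {3, 10}
Step 5: union(12, 1) -> merged; set of 12 now {1, 12}
Step 6: union(6, 4) -> merged; set of 6 now {4, 6, 8}
Step 7: union(6, 0) -> merged; set of 6 now {0, 4, 6, 8}
Component of 9: {7, 9}

Answer: 7, 9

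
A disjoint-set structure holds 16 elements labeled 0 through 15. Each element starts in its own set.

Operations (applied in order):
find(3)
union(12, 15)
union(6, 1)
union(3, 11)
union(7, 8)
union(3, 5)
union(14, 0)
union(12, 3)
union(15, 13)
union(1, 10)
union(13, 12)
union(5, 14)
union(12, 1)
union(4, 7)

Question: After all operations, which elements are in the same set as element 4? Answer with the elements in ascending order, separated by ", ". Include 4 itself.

Step 1: find(3) -> no change; set of 3 is {3}
Step 2: union(12, 15) -> merged; set of 12 now {12, 15}
Step 3: union(6, 1) -> merged; set of 6 now {1, 6}
Step 4: union(3, 11) -> merged; set of 3 now {3, 11}
Step 5: union(7, 8) -> merged; set of 7 now {7, 8}
Step 6: union(3, 5) -> merged; set of 3 now {3, 5, 11}
Step 7: union(14, 0) -> merged; set of 14 now {0, 14}
Step 8: union(12, 3) -> merged; set of 12 now {3, 5, 11, 12, 15}
Step 9: union(15, 13) -> merged; set of 15 now {3, 5, 11, 12, 13, 15}
Step 10: union(1, 10) -> merged; set of 1 now {1, 6, 10}
Step 11: union(13, 12) -> already same set; set of 13 now {3, 5, 11, 12, 13, 15}
Step 12: union(5, 14) -> merged; set of 5 now {0, 3, 5, 11, 12, 13, 14, 15}
Step 13: union(12, 1) -> merged; set of 12 now {0, 1, 3, 5, 6, 10, 11, 12, 13, 14, 15}
Step 14: union(4, 7) -> merged; set of 4 now {4, 7, 8}
Component of 4: {4, 7, 8}

Answer: 4, 7, 8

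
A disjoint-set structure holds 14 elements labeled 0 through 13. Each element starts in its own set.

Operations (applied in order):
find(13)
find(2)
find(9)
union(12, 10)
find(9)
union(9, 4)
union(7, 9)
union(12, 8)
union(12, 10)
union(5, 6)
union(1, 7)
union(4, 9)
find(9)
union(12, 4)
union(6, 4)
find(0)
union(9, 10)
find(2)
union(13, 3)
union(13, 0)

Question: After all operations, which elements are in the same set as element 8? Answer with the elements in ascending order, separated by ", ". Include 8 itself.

Answer: 1, 4, 5, 6, 7, 8, 9, 10, 12

Derivation:
Step 1: find(13) -> no change; set of 13 is {13}
Step 2: find(2) -> no change; set of 2 is {2}
Step 3: find(9) -> no change; set of 9 is {9}
Step 4: union(12, 10) -> merged; set of 12 now {10, 12}
Step 5: find(9) -> no change; set of 9 is {9}
Step 6: union(9, 4) -> merged; set of 9 now {4, 9}
Step 7: union(7, 9) -> merged; set of 7 now {4, 7, 9}
Step 8: union(12, 8) -> merged; set of 12 now {8, 10, 12}
Step 9: union(12, 10) -> already same set; set of 12 now {8, 10, 12}
Step 10: union(5, 6) -> merged; set of 5 now {5, 6}
Step 11: union(1, 7) -> merged; set of 1 now {1, 4, 7, 9}
Step 12: union(4, 9) -> already same set; set of 4 now {1, 4, 7, 9}
Step 13: find(9) -> no change; set of 9 is {1, 4, 7, 9}
Step 14: union(12, 4) -> merged; set of 12 now {1, 4, 7, 8, 9, 10, 12}
Step 15: union(6, 4) -> merged; set of 6 now {1, 4, 5, 6, 7, 8, 9, 10, 12}
Step 16: find(0) -> no change; set of 0 is {0}
Step 17: union(9, 10) -> already same set; set of 9 now {1, 4, 5, 6, 7, 8, 9, 10, 12}
Step 18: find(2) -> no change; set of 2 is {2}
Step 19: union(13, 3) -> merged; set of 13 now {3, 13}
Step 20: union(13, 0) -> merged; set of 13 now {0, 3, 13}
Component of 8: {1, 4, 5, 6, 7, 8, 9, 10, 12}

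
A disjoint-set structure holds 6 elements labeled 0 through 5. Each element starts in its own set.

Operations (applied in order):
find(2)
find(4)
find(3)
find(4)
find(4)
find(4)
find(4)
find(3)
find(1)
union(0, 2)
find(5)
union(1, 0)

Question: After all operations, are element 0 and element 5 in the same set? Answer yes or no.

Answer: no

Derivation:
Step 1: find(2) -> no change; set of 2 is {2}
Step 2: find(4) -> no change; set of 4 is {4}
Step 3: find(3) -> no change; set of 3 is {3}
Step 4: find(4) -> no change; set of 4 is {4}
Step 5: find(4) -> no change; set of 4 is {4}
Step 6: find(4) -> no change; set of 4 is {4}
Step 7: find(4) -> no change; set of 4 is {4}
Step 8: find(3) -> no change; set of 3 is {3}
Step 9: find(1) -> no change; set of 1 is {1}
Step 10: union(0, 2) -> merged; set of 0 now {0, 2}
Step 11: find(5) -> no change; set of 5 is {5}
Step 12: union(1, 0) -> merged; set of 1 now {0, 1, 2}
Set of 0: {0, 1, 2}; 5 is not a member.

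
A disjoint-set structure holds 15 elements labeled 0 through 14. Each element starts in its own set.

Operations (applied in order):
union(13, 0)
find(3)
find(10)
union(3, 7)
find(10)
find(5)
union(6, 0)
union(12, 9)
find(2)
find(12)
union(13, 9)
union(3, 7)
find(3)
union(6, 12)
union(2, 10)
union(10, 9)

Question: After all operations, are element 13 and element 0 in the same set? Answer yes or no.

Answer: yes

Derivation:
Step 1: union(13, 0) -> merged; set of 13 now {0, 13}
Step 2: find(3) -> no change; set of 3 is {3}
Step 3: find(10) -> no change; set of 10 is {10}
Step 4: union(3, 7) -> merged; set of 3 now {3, 7}
Step 5: find(10) -> no change; set of 10 is {10}
Step 6: find(5) -> no change; set of 5 is {5}
Step 7: union(6, 0) -> merged; set of 6 now {0, 6, 13}
Step 8: union(12, 9) -> merged; set of 12 now {9, 12}
Step 9: find(2) -> no change; set of 2 is {2}
Step 10: find(12) -> no change; set of 12 is {9, 12}
Step 11: union(13, 9) -> merged; set of 13 now {0, 6, 9, 12, 13}
Step 12: union(3, 7) -> already same set; set of 3 now {3, 7}
Step 13: find(3) -> no change; set of 3 is {3, 7}
Step 14: union(6, 12) -> already same set; set of 6 now {0, 6, 9, 12, 13}
Step 15: union(2, 10) -> merged; set of 2 now {2, 10}
Step 16: union(10, 9) -> merged; set of 10 now {0, 2, 6, 9, 10, 12, 13}
Set of 13: {0, 2, 6, 9, 10, 12, 13}; 0 is a member.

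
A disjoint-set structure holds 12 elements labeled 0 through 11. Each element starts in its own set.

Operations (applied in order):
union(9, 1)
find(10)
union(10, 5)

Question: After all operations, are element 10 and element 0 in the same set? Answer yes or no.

Answer: no

Derivation:
Step 1: union(9, 1) -> merged; set of 9 now {1, 9}
Step 2: find(10) -> no change; set of 10 is {10}
Step 3: union(10, 5) -> merged; set of 10 now {5, 10}
Set of 10: {5, 10}; 0 is not a member.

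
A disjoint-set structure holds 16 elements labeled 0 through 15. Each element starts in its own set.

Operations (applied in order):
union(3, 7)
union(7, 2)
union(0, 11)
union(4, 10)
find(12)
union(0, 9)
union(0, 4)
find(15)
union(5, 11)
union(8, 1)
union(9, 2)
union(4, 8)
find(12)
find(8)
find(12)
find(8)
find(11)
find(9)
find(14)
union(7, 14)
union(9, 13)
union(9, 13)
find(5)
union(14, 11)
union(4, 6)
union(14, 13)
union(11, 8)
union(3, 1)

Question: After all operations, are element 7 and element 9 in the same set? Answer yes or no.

Answer: yes

Derivation:
Step 1: union(3, 7) -> merged; set of 3 now {3, 7}
Step 2: union(7, 2) -> merged; set of 7 now {2, 3, 7}
Step 3: union(0, 11) -> merged; set of 0 now {0, 11}
Step 4: union(4, 10) -> merged; set of 4 now {4, 10}
Step 5: find(12) -> no change; set of 12 is {12}
Step 6: union(0, 9) -> merged; set of 0 now {0, 9, 11}
Step 7: union(0, 4) -> merged; set of 0 now {0, 4, 9, 10, 11}
Step 8: find(15) -> no change; set of 15 is {15}
Step 9: union(5, 11) -> merged; set of 5 now {0, 4, 5, 9, 10, 11}
Step 10: union(8, 1) -> merged; set of 8 now {1, 8}
Step 11: union(9, 2) -> merged; set of 9 now {0, 2, 3, 4, 5, 7, 9, 10, 11}
Step 12: union(4, 8) -> merged; set of 4 now {0, 1, 2, 3, 4, 5, 7, 8, 9, 10, 11}
Step 13: find(12) -> no change; set of 12 is {12}
Step 14: find(8) -> no change; set of 8 is {0, 1, 2, 3, 4, 5, 7, 8, 9, 10, 11}
Step 15: find(12) -> no change; set of 12 is {12}
Step 16: find(8) -> no change; set of 8 is {0, 1, 2, 3, 4, 5, 7, 8, 9, 10, 11}
Step 17: find(11) -> no change; set of 11 is {0, 1, 2, 3, 4, 5, 7, 8, 9, 10, 11}
Step 18: find(9) -> no change; set of 9 is {0, 1, 2, 3, 4, 5, 7, 8, 9, 10, 11}
Step 19: find(14) -> no change; set of 14 is {14}
Step 20: union(7, 14) -> merged; set of 7 now {0, 1, 2, 3, 4, 5, 7, 8, 9, 10, 11, 14}
Step 21: union(9, 13) -> merged; set of 9 now {0, 1, 2, 3, 4, 5, 7, 8, 9, 10, 11, 13, 14}
Step 22: union(9, 13) -> already same set; set of 9 now {0, 1, 2, 3, 4, 5, 7, 8, 9, 10, 11, 13, 14}
Step 23: find(5) -> no change; set of 5 is {0, 1, 2, 3, 4, 5, 7, 8, 9, 10, 11, 13, 14}
Step 24: union(14, 11) -> already same set; set of 14 now {0, 1, 2, 3, 4, 5, 7, 8, 9, 10, 11, 13, 14}
Step 25: union(4, 6) -> merged; set of 4 now {0, 1, 2, 3, 4, 5, 6, 7, 8, 9, 10, 11, 13, 14}
Step 26: union(14, 13) -> already same set; set of 14 now {0, 1, 2, 3, 4, 5, 6, 7, 8, 9, 10, 11, 13, 14}
Step 27: union(11, 8) -> already same set; set of 11 now {0, 1, 2, 3, 4, 5, 6, 7, 8, 9, 10, 11, 13, 14}
Step 28: union(3, 1) -> already same set; set of 3 now {0, 1, 2, 3, 4, 5, 6, 7, 8, 9, 10, 11, 13, 14}
Set of 7: {0, 1, 2, 3, 4, 5, 6, 7, 8, 9, 10, 11, 13, 14}; 9 is a member.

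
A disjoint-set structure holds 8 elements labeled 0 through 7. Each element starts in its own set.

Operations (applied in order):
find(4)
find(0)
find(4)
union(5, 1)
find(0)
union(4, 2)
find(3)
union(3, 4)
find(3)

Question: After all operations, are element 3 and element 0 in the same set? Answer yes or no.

Answer: no

Derivation:
Step 1: find(4) -> no change; set of 4 is {4}
Step 2: find(0) -> no change; set of 0 is {0}
Step 3: find(4) -> no change; set of 4 is {4}
Step 4: union(5, 1) -> merged; set of 5 now {1, 5}
Step 5: find(0) -> no change; set of 0 is {0}
Step 6: union(4, 2) -> merged; set of 4 now {2, 4}
Step 7: find(3) -> no change; set of 3 is {3}
Step 8: union(3, 4) -> merged; set of 3 now {2, 3, 4}
Step 9: find(3) -> no change; set of 3 is {2, 3, 4}
Set of 3: {2, 3, 4}; 0 is not a member.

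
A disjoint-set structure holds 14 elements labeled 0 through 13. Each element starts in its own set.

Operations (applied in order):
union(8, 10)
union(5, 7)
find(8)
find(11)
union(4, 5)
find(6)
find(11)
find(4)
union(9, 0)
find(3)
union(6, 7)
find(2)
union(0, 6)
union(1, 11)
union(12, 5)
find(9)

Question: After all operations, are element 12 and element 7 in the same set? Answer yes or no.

Answer: yes

Derivation:
Step 1: union(8, 10) -> merged; set of 8 now {8, 10}
Step 2: union(5, 7) -> merged; set of 5 now {5, 7}
Step 3: find(8) -> no change; set of 8 is {8, 10}
Step 4: find(11) -> no change; set of 11 is {11}
Step 5: union(4, 5) -> merged; set of 4 now {4, 5, 7}
Step 6: find(6) -> no change; set of 6 is {6}
Step 7: find(11) -> no change; set of 11 is {11}
Step 8: find(4) -> no change; set of 4 is {4, 5, 7}
Step 9: union(9, 0) -> merged; set of 9 now {0, 9}
Step 10: find(3) -> no change; set of 3 is {3}
Step 11: union(6, 7) -> merged; set of 6 now {4, 5, 6, 7}
Step 12: find(2) -> no change; set of 2 is {2}
Step 13: union(0, 6) -> merged; set of 0 now {0, 4, 5, 6, 7, 9}
Step 14: union(1, 11) -> merged; set of 1 now {1, 11}
Step 15: union(12, 5) -> merged; set of 12 now {0, 4, 5, 6, 7, 9, 12}
Step 16: find(9) -> no change; set of 9 is {0, 4, 5, 6, 7, 9, 12}
Set of 12: {0, 4, 5, 6, 7, 9, 12}; 7 is a member.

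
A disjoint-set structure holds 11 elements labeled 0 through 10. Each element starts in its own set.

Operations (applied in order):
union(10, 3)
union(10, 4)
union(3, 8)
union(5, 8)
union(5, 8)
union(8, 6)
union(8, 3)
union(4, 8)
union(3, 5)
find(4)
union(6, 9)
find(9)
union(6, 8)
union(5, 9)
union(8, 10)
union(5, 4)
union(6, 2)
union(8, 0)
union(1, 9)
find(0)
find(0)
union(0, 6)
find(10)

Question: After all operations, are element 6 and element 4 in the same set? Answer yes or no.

Step 1: union(10, 3) -> merged; set of 10 now {3, 10}
Step 2: union(10, 4) -> merged; set of 10 now {3, 4, 10}
Step 3: union(3, 8) -> merged; set of 3 now {3, 4, 8, 10}
Step 4: union(5, 8) -> merged; set of 5 now {3, 4, 5, 8, 10}
Step 5: union(5, 8) -> already same set; set of 5 now {3, 4, 5, 8, 10}
Step 6: union(8, 6) -> merged; set of 8 now {3, 4, 5, 6, 8, 10}
Step 7: union(8, 3) -> already same set; set of 8 now {3, 4, 5, 6, 8, 10}
Step 8: union(4, 8) -> already same set; set of 4 now {3, 4, 5, 6, 8, 10}
Step 9: union(3, 5) -> already same set; set of 3 now {3, 4, 5, 6, 8, 10}
Step 10: find(4) -> no change; set of 4 is {3, 4, 5, 6, 8, 10}
Step 11: union(6, 9) -> merged; set of 6 now {3, 4, 5, 6, 8, 9, 10}
Step 12: find(9) -> no change; set of 9 is {3, 4, 5, 6, 8, 9, 10}
Step 13: union(6, 8) -> already same set; set of 6 now {3, 4, 5, 6, 8, 9, 10}
Step 14: union(5, 9) -> already same set; set of 5 now {3, 4, 5, 6, 8, 9, 10}
Step 15: union(8, 10) -> already same set; set of 8 now {3, 4, 5, 6, 8, 9, 10}
Step 16: union(5, 4) -> already same set; set of 5 now {3, 4, 5, 6, 8, 9, 10}
Step 17: union(6, 2) -> merged; set of 6 now {2, 3, 4, 5, 6, 8, 9, 10}
Step 18: union(8, 0) -> merged; set of 8 now {0, 2, 3, 4, 5, 6, 8, 9, 10}
Step 19: union(1, 9) -> merged; set of 1 now {0, 1, 2, 3, 4, 5, 6, 8, 9, 10}
Step 20: find(0) -> no change; set of 0 is {0, 1, 2, 3, 4, 5, 6, 8, 9, 10}
Step 21: find(0) -> no change; set of 0 is {0, 1, 2, 3, 4, 5, 6, 8, 9, 10}
Step 22: union(0, 6) -> already same set; set of 0 now {0, 1, 2, 3, 4, 5, 6, 8, 9, 10}
Step 23: find(10) -> no change; set of 10 is {0, 1, 2, 3, 4, 5, 6, 8, 9, 10}
Set of 6: {0, 1, 2, 3, 4, 5, 6, 8, 9, 10}; 4 is a member.

Answer: yes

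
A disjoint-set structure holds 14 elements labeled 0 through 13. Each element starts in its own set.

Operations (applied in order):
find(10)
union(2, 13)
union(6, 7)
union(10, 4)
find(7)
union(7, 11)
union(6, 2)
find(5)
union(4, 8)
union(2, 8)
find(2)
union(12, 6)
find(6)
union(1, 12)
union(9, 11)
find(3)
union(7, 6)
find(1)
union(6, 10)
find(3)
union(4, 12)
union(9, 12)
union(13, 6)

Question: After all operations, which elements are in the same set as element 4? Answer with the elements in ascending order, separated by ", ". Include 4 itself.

Answer: 1, 2, 4, 6, 7, 8, 9, 10, 11, 12, 13

Derivation:
Step 1: find(10) -> no change; set of 10 is {10}
Step 2: union(2, 13) -> merged; set of 2 now {2, 13}
Step 3: union(6, 7) -> merged; set of 6 now {6, 7}
Step 4: union(10, 4) -> merged; set of 10 now {4, 10}
Step 5: find(7) -> no change; set of 7 is {6, 7}
Step 6: union(7, 11) -> merged; set of 7 now {6, 7, 11}
Step 7: union(6, 2) -> merged; set of 6 now {2, 6, 7, 11, 13}
Step 8: find(5) -> no change; set of 5 is {5}
Step 9: union(4, 8) -> merged; set of 4 now {4, 8, 10}
Step 10: union(2, 8) -> merged; set of 2 now {2, 4, 6, 7, 8, 10, 11, 13}
Step 11: find(2) -> no change; set of 2 is {2, 4, 6, 7, 8, 10, 11, 13}
Step 12: union(12, 6) -> merged; set of 12 now {2, 4, 6, 7, 8, 10, 11, 12, 13}
Step 13: find(6) -> no change; set of 6 is {2, 4, 6, 7, 8, 10, 11, 12, 13}
Step 14: union(1, 12) -> merged; set of 1 now {1, 2, 4, 6, 7, 8, 10, 11, 12, 13}
Step 15: union(9, 11) -> merged; set of 9 now {1, 2, 4, 6, 7, 8, 9, 10, 11, 12, 13}
Step 16: find(3) -> no change; set of 3 is {3}
Step 17: union(7, 6) -> already same set; set of 7 now {1, 2, 4, 6, 7, 8, 9, 10, 11, 12, 13}
Step 18: find(1) -> no change; set of 1 is {1, 2, 4, 6, 7, 8, 9, 10, 11, 12, 13}
Step 19: union(6, 10) -> already same set; set of 6 now {1, 2, 4, 6, 7, 8, 9, 10, 11, 12, 13}
Step 20: find(3) -> no change; set of 3 is {3}
Step 21: union(4, 12) -> already same set; set of 4 now {1, 2, 4, 6, 7, 8, 9, 10, 11, 12, 13}
Step 22: union(9, 12) -> already same set; set of 9 now {1, 2, 4, 6, 7, 8, 9, 10, 11, 12, 13}
Step 23: union(13, 6) -> already same set; set of 13 now {1, 2, 4, 6, 7, 8, 9, 10, 11, 12, 13}
Component of 4: {1, 2, 4, 6, 7, 8, 9, 10, 11, 12, 13}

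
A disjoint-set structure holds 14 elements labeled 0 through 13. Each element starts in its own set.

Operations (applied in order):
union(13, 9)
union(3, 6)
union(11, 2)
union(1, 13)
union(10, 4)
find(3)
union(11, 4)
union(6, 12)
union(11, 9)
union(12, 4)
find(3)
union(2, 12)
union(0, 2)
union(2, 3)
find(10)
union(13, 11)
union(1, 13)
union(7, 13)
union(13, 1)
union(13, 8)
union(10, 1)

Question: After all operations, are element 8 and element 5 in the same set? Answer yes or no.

Step 1: union(13, 9) -> merged; set of 13 now {9, 13}
Step 2: union(3, 6) -> merged; set of 3 now {3, 6}
Step 3: union(11, 2) -> merged; set of 11 now {2, 11}
Step 4: union(1, 13) -> merged; set of 1 now {1, 9, 13}
Step 5: union(10, 4) -> merged; set of 10 now {4, 10}
Step 6: find(3) -> no change; set of 3 is {3, 6}
Step 7: union(11, 4) -> merged; set of 11 now {2, 4, 10, 11}
Step 8: union(6, 12) -> merged; set of 6 now {3, 6, 12}
Step 9: union(11, 9) -> merged; set of 11 now {1, 2, 4, 9, 10, 11, 13}
Step 10: union(12, 4) -> merged; set of 12 now {1, 2, 3, 4, 6, 9, 10, 11, 12, 13}
Step 11: find(3) -> no change; set of 3 is {1, 2, 3, 4, 6, 9, 10, 11, 12, 13}
Step 12: union(2, 12) -> already same set; set of 2 now {1, 2, 3, 4, 6, 9, 10, 11, 12, 13}
Step 13: union(0, 2) -> merged; set of 0 now {0, 1, 2, 3, 4, 6, 9, 10, 11, 12, 13}
Step 14: union(2, 3) -> already same set; set of 2 now {0, 1, 2, 3, 4, 6, 9, 10, 11, 12, 13}
Step 15: find(10) -> no change; set of 10 is {0, 1, 2, 3, 4, 6, 9, 10, 11, 12, 13}
Step 16: union(13, 11) -> already same set; set of 13 now {0, 1, 2, 3, 4, 6, 9, 10, 11, 12, 13}
Step 17: union(1, 13) -> already same set; set of 1 now {0, 1, 2, 3, 4, 6, 9, 10, 11, 12, 13}
Step 18: union(7, 13) -> merged; set of 7 now {0, 1, 2, 3, 4, 6, 7, 9, 10, 11, 12, 13}
Step 19: union(13, 1) -> already same set; set of 13 now {0, 1, 2, 3, 4, 6, 7, 9, 10, 11, 12, 13}
Step 20: union(13, 8) -> merged; set of 13 now {0, 1, 2, 3, 4, 6, 7, 8, 9, 10, 11, 12, 13}
Step 21: union(10, 1) -> already same set; set of 10 now {0, 1, 2, 3, 4, 6, 7, 8, 9, 10, 11, 12, 13}
Set of 8: {0, 1, 2, 3, 4, 6, 7, 8, 9, 10, 11, 12, 13}; 5 is not a member.

Answer: no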